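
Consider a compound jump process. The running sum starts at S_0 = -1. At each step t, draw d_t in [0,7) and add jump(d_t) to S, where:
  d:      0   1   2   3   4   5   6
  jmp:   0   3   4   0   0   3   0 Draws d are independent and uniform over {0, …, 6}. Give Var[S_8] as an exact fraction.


Outcome values over d=0..6: [0, 3, 4, 0, 0, 3, 0]
Σy = 10, Σy² = 34, M = 7
μ = 10/7 = 10/7,  σ² = 34/7 − (10/7)² = 138/49
Independent increments: Var[S_8] = 8·σ² = 8·(138/49) = 1104/49

1104/49


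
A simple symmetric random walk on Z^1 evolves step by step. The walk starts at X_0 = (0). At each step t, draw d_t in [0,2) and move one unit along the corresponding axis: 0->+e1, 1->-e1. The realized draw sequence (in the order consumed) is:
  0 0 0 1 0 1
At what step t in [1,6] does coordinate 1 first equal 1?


t=0: X=(0), d=0 → +e1, X_1=(1)
t=1: X=(1), d=0 → +e1, X_2=(2)
t=2: X=(2), d=0 → +e1, X_3=(3)
t=3: X=(3), d=1 → -e1, X_4=(2)
t=4: X=(2), d=0 → +e1, X_5=(3)
t=5: X=(3), d=1 → -e1, X_6=(2)

1


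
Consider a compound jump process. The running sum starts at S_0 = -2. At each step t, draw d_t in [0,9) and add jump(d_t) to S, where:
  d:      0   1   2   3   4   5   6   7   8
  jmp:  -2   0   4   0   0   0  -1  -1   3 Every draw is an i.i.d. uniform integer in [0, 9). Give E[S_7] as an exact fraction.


Outcome values over d=0..8: [-2, 0, 4, 0, 0, 0, -1, -1, 3]
Σy = 3, Σy² = 31, M = 9
μ = 3/9 = 1/3,  σ² = 31/9 − (1/3)² = 10/3
E[S_7] = -2 + 7·(1/3) = 1/3

1/3


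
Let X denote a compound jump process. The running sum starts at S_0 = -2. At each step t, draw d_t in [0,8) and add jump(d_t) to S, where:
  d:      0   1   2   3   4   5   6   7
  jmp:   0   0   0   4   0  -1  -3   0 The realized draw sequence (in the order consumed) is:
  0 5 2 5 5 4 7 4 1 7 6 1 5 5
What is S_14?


-10

t=0: S=-2, d=0, jump=0, S_1=-2
t=1: S=-2, d=5, jump=-1, S_2=-3
t=2: S=-3, d=2, jump=0, S_3=-3
t=3: S=-3, d=5, jump=-1, S_4=-4
t=4: S=-4, d=5, jump=-1, S_5=-5
t=5: S=-5, d=4, jump=0, S_6=-5
t=6: S=-5, d=7, jump=0, S_7=-5
t=7: S=-5, d=4, jump=0, S_8=-5
t=8: S=-5, d=1, jump=0, S_9=-5
t=9: S=-5, d=7, jump=0, S_10=-5
t=10: S=-5, d=6, jump=-3, S_11=-8
t=11: S=-8, d=1, jump=0, S_12=-8
t=12: S=-8, d=5, jump=-1, S_13=-9
t=13: S=-9, d=5, jump=-1, S_14=-10


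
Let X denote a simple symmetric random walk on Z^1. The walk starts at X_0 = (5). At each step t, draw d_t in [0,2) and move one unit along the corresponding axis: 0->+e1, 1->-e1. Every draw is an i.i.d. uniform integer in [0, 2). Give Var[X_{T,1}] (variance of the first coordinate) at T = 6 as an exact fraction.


6

Outcome values over d=0..1: [1, -1]
Σy = 0, Σy² = 2, M = 2
μ = 0/2 = 0,  σ² = 2/2 − (0)² = 1
Independent increments: Var[X_6] = 6·σ² = 6·(1) = 6


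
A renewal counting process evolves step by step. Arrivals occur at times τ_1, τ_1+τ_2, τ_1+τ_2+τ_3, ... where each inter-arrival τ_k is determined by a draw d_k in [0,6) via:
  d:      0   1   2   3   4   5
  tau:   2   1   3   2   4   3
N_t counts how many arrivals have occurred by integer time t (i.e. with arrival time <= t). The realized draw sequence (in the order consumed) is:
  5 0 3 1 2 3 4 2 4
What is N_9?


draw d_1=5: τ_1=3, arrival time A_1=3
draw d_2=0: τ_2=2, arrival time A_2=5
draw d_3=3: τ_3=2, arrival time A_3=7
draw d_4=1: τ_4=1, arrival time A_4=8
draw d_5=2: τ_5=3, arrival time A_5=11
draw d_6=3: τ_6=2, arrival time A_6=13
draw d_7=4: τ_7=4, arrival time A_7=17
draw d_8=2: τ_8=3, arrival time A_8=20
draw d_9=4: τ_9=4, arrival time A_9=24
N_t over t=0..9: 0:0 1:0 2:0 3:1 4:1 5:2 6:2 7:3 8:4 9:4

4


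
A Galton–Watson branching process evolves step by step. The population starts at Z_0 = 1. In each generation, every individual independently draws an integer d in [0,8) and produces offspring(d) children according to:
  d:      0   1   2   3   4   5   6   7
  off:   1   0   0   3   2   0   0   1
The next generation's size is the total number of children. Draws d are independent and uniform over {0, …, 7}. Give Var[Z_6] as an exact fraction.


Outcome values over d=0..7: [1, 0, 0, 3, 2, 0, 0, 1]
Σy = 7, Σy² = 15, M = 8
μ = 7/8 = 7/8,  σ² = 15/8 − (7/8)² = 71/64
V_0 = 0, E_0 = 1
V_1 = 71/64·E_0 + (7/8)²·V_0 = 71/64;  E_1 = 7/8
V_2 = 71/64·E_1 + (7/8)²·V_1 = 7455/4096;  E_2 = 49/64
V_3 = 71/64·E_2 + (7/8)²·V_2 = 587951/262144;  E_3 = 343/512
V_4 = 71/64·E_3 + (7/8)²·V_3 = 41278335/16777216;  E_4 = 2401/4096
V_5 = 71/64·E_4 + (7/8)²·V_4 = 2720887631/1073741824;  E_5 = 16807/32768
V_6 = 71/64·E_5 + (7/8)²·V_5 = 172425450015/68719476736;  E_6 = 117649/262144

172425450015/68719476736


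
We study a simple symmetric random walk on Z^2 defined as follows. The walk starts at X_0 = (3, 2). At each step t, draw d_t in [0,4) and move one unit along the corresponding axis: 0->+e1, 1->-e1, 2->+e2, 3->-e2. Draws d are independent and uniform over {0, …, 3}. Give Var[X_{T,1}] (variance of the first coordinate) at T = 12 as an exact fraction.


6

Outcome values over d=0..3: [1, -1, 0, 0]
Σy = 0, Σy² = 2, M = 4
μ = 0/4 = 0,  σ² = 2/4 − (0)² = 1/2
Independent increments: Var[X_12] = 12·σ² = 12·(1/2) = 6


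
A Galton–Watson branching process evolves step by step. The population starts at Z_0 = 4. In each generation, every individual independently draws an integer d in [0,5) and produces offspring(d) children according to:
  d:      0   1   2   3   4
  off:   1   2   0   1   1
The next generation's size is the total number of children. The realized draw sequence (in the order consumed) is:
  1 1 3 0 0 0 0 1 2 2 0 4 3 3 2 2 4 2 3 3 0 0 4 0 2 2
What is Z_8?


gen 0: Z_0=4, draws=[1, 1, 3, 0], offspring=[2, 2, 1, 1], Z_1=6
gen 1: Z_1=6, draws=[0, 0, 0, 1, 2, 2], offspring=[1, 1, 1, 2, 0, 0], Z_2=5
gen 2: Z_2=5, draws=[0, 4, 3, 3, 2], offspring=[1, 1, 1, 1, 0], Z_3=4
gen 3: Z_3=4, draws=[2, 4, 2, 3], offspring=[0, 1, 0, 1], Z_4=2
gen 4: Z_4=2, draws=[3, 0], offspring=[1, 1], Z_5=2
gen 5: Z_5=2, draws=[0, 4], offspring=[1, 1], Z_6=2
gen 6: Z_6=2, draws=[0, 2], offspring=[1, 0], Z_7=1
gen 7: Z_7=1, draws=[2], offspring=[0], Z_8=0

0


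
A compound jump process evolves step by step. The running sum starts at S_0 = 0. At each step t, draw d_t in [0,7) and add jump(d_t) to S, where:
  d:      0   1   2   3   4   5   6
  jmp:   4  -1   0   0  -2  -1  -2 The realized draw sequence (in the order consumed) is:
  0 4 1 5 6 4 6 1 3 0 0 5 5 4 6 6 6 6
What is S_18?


-11

t=0: S=0, d=0, jump=4, S_1=4
t=1: S=4, d=4, jump=-2, S_2=2
t=2: S=2, d=1, jump=-1, S_3=1
t=3: S=1, d=5, jump=-1, S_4=0
t=4: S=0, d=6, jump=-2, S_5=-2
t=5: S=-2, d=4, jump=-2, S_6=-4
t=6: S=-4, d=6, jump=-2, S_7=-6
t=7: S=-6, d=1, jump=-1, S_8=-7
t=8: S=-7, d=3, jump=0, S_9=-7
t=9: S=-7, d=0, jump=4, S_10=-3
t=10: S=-3, d=0, jump=4, S_11=1
t=11: S=1, d=5, jump=-1, S_12=0
t=12: S=0, d=5, jump=-1, S_13=-1
t=13: S=-1, d=4, jump=-2, S_14=-3
t=14: S=-3, d=6, jump=-2, S_15=-5
t=15: S=-5, d=6, jump=-2, S_16=-7
t=16: S=-7, d=6, jump=-2, S_17=-9
t=17: S=-9, d=6, jump=-2, S_18=-11


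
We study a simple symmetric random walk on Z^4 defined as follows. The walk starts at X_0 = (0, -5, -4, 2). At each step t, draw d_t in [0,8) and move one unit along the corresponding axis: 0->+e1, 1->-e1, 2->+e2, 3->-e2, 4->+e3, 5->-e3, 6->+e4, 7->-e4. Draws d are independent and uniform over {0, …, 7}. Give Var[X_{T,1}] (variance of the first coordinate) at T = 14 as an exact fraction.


Outcome values over d=0..7: [1, -1, 0, 0, 0, 0, 0, 0]
Σy = 0, Σy² = 2, M = 8
μ = 0/8 = 0,  σ² = 2/8 − (0)² = 1/4
Independent increments: Var[X_14] = 14·σ² = 14·(1/4) = 7/2

7/2


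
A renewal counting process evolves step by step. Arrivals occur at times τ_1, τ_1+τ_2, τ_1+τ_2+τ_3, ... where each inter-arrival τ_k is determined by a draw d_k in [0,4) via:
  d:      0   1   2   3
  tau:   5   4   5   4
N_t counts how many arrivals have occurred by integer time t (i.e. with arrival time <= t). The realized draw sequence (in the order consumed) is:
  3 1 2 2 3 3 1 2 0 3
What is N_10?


draw d_1=3: τ_1=4, arrival time A_1=4
draw d_2=1: τ_2=4, arrival time A_2=8
draw d_3=2: τ_3=5, arrival time A_3=13
draw d_4=2: τ_4=5, arrival time A_4=18
draw d_5=3: τ_5=4, arrival time A_5=22
draw d_6=3: τ_6=4, arrival time A_6=26
draw d_7=1: τ_7=4, arrival time A_7=30
draw d_8=2: τ_8=5, arrival time A_8=35
draw d_9=0: τ_9=5, arrival time A_9=40
draw d_10=3: τ_10=4, arrival time A_10=44
N_t over t=0..10: 0:0 1:0 2:0 3:0 4:1 5:1 6:1 7:1 8:2 9:2 10:2

2


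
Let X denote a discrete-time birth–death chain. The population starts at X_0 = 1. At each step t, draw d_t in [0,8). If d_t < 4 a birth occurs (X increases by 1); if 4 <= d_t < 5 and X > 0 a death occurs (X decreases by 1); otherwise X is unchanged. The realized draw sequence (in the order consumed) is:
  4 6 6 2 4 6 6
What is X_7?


0

t=0: X=1, d=4 → death, X_1=0
t=1: X=0, d=6 → hold, X_2=0
t=2: X=0, d=6 → hold, X_3=0
t=3: X=0, d=2 → birth, X_4=1
t=4: X=1, d=4 → death, X_5=0
t=5: X=0, d=6 → hold, X_6=0
t=6: X=0, d=6 → hold, X_7=0


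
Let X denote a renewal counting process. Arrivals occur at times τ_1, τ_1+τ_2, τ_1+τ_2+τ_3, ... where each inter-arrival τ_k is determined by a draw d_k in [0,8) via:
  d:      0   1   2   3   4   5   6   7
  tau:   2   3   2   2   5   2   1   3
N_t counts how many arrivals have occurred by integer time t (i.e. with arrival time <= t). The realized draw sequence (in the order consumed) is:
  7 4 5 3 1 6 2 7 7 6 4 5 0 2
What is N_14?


4

draw d_1=7: τ_1=3, arrival time A_1=3
draw d_2=4: τ_2=5, arrival time A_2=8
draw d_3=5: τ_3=2, arrival time A_3=10
draw d_4=3: τ_4=2, arrival time A_4=12
draw d_5=1: τ_5=3, arrival time A_5=15
draw d_6=6: τ_6=1, arrival time A_6=16
draw d_7=2: τ_7=2, arrival time A_7=18
draw d_8=7: τ_8=3, arrival time A_8=21
draw d_9=7: τ_9=3, arrival time A_9=24
draw d_10=6: τ_10=1, arrival time A_10=25
draw d_11=4: τ_11=5, arrival time A_11=30
draw d_12=5: τ_12=2, arrival time A_12=32
draw d_13=0: τ_13=2, arrival time A_13=34
draw d_14=2: τ_14=2, arrival time A_14=36
N_t over t=0..14: 0:0 1:0 2:0 3:1 4:1 5:1 6:1 7:1 8:2 9:2 10:3 11:3 12:4 13:4 14:4


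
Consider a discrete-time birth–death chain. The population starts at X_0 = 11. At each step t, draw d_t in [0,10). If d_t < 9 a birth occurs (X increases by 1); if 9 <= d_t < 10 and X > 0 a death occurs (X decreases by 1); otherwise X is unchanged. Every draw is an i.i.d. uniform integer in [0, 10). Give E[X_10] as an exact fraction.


X can drop by at most 1 per step and X_0 = 11 > T = 10, so X_t >= 11 − t >= 1 > 0 for every t <= 10: the floor at 0 (the 'and X > 0' condition) never binds. Hence X_10 = X_0 + Σ_{t<10} Y_t with i.i.d. increments Y_t = y(d_t) ∈ {+1, −1, 0}.
Outcome values over d=0..9: [1, 1, 1, 1, 1, 1, 1, 1, 1, -1]
Σy = 8, Σy² = 10, M = 10
μ = 8/10 = 4/5,  σ² = 10/10 − (4/5)² = 9/25
E[X_10] = 11 + 10·(4/5) = 19

19


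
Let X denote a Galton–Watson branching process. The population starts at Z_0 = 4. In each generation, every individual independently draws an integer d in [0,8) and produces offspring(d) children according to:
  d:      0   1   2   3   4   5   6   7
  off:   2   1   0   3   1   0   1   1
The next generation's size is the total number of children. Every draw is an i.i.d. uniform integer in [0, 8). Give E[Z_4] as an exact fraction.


6561/1024

Outcome values over d=0..7: [2, 1, 0, 3, 1, 0, 1, 1]
Σy = 9, Σy² = 17, M = 8
μ = 9/8 = 9/8,  σ² = 17/8 − (9/8)² = 55/64
E[Z_0] = 4
E[Z_1] = 9/8·E[Z_0] = 9/2
E[Z_2] = 9/8·E[Z_1] = 81/16
E[Z_3] = 9/8·E[Z_2] = 729/128
E[Z_4] = 9/8·E[Z_3] = 6561/1024


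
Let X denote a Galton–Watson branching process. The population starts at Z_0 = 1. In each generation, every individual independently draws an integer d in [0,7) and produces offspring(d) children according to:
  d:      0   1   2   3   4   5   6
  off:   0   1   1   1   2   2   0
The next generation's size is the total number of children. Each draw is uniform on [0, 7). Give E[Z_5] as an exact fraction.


Outcome values over d=0..6: [0, 1, 1, 1, 2, 2, 0]
Σy = 7, Σy² = 11, M = 7
μ = 7/7 = 1,  σ² = 11/7 − (1)² = 4/7
E[Z_0] = 1
E[Z_1] = 1·E[Z_0] = 1
E[Z_2] = 1·E[Z_1] = 1
E[Z_3] = 1·E[Z_2] = 1
E[Z_4] = 1·E[Z_3] = 1
E[Z_5] = 1·E[Z_4] = 1

1


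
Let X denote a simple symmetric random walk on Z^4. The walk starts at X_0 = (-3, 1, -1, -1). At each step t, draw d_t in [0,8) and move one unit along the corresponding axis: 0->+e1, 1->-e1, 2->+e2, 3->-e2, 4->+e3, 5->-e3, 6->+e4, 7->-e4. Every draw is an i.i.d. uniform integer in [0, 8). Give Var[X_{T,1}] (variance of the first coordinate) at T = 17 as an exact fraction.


Outcome values over d=0..7: [1, -1, 0, 0, 0, 0, 0, 0]
Σy = 0, Σy² = 2, M = 8
μ = 0/8 = 0,  σ² = 2/8 − (0)² = 1/4
Independent increments: Var[X_17] = 17·σ² = 17·(1/4) = 17/4

17/4


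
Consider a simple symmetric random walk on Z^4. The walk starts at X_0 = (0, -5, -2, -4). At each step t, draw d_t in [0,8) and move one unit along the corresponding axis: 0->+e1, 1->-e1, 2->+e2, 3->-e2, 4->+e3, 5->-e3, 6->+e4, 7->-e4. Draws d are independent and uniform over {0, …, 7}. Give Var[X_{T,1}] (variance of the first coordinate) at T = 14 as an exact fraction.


7/2

Outcome values over d=0..7: [1, -1, 0, 0, 0, 0, 0, 0]
Σy = 0, Σy² = 2, M = 8
μ = 0/8 = 0,  σ² = 2/8 − (0)² = 1/4
Independent increments: Var[X_14] = 14·σ² = 14·(1/4) = 7/2


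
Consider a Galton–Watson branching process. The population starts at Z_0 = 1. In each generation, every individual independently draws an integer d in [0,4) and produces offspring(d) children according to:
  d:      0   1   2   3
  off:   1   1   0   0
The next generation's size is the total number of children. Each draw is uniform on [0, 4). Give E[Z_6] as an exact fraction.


1/64

Outcome values over d=0..3: [1, 1, 0, 0]
Σy = 2, Σy² = 2, M = 4
μ = 2/4 = 1/2,  σ² = 2/4 − (1/2)² = 1/4
E[Z_0] = 1
E[Z_1] = 1/2·E[Z_0] = 1/2
E[Z_2] = 1/2·E[Z_1] = 1/4
E[Z_3] = 1/2·E[Z_2] = 1/8
E[Z_4] = 1/2·E[Z_3] = 1/16
E[Z_5] = 1/2·E[Z_4] = 1/32
E[Z_6] = 1/2·E[Z_5] = 1/64


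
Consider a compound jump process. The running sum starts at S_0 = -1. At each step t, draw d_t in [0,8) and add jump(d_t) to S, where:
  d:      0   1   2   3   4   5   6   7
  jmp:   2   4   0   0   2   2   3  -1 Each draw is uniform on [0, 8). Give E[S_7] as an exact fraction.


19/2

Outcome values over d=0..7: [2, 4, 0, 0, 2, 2, 3, -1]
Σy = 12, Σy² = 38, M = 8
μ = 12/8 = 3/2,  σ² = 38/8 − (3/2)² = 5/2
E[S_7] = -1 + 7·(3/2) = 19/2


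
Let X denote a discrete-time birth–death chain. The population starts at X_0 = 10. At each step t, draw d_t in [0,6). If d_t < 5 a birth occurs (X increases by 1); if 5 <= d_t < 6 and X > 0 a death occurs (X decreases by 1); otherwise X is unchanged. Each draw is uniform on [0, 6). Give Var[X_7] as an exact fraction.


X can drop by at most 1 per step and X_0 = 10 > T = 7, so X_t >= 10 − t >= 3 > 0 for every t <= 7: the floor at 0 (the 'and X > 0' condition) never binds. Hence X_7 = X_0 + Σ_{t<7} Y_t with i.i.d. increments Y_t = y(d_t) ∈ {+1, −1, 0}.
Outcome values over d=0..5: [1, 1, 1, 1, 1, -1]
Σy = 4, Σy² = 6, M = 6
μ = 4/6 = 2/3,  σ² = 6/6 − (2/3)² = 5/9
Independent increments: Var[X_7] = 7·σ² = 7·(5/9) = 35/9

35/9


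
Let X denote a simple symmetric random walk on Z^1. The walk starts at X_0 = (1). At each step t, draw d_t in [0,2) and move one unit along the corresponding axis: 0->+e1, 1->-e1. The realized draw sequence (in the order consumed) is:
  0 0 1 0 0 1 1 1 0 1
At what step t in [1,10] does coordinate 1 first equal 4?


t=0: X=(1), d=0 → +e1, X_1=(2)
t=1: X=(2), d=0 → +e1, X_2=(3)
t=2: X=(3), d=1 → -e1, X_3=(2)
t=3: X=(2), d=0 → +e1, X_4=(3)
t=4: X=(3), d=0 → +e1, X_5=(4)
t=5: X=(4), d=1 → -e1, X_6=(3)
t=6: X=(3), d=1 → -e1, X_7=(2)
t=7: X=(2), d=1 → -e1, X_8=(1)
t=8: X=(1), d=0 → +e1, X_9=(2)
t=9: X=(2), d=1 → -e1, X_10=(1)

5


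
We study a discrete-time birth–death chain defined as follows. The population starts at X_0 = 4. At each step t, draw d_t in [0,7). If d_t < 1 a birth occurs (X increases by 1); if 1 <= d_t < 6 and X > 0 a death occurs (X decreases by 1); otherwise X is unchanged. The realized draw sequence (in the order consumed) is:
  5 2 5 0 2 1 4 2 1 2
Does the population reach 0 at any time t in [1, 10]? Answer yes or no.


t=0: X=4, d=5 → death, X_1=3
t=1: X=3, d=2 → death, X_2=2
t=2: X=2, d=5 → death, X_3=1
t=3: X=1, d=0 → birth, X_4=2
t=4: X=2, d=2 → death, X_5=1
t=5: X=1, d=1 → death, X_6=0
t=6: X=0, d=4 → hold, X_7=0
t=7: X=0, d=2 → hold, X_8=0
t=8: X=0, d=1 → hold, X_9=0
t=9: X=0, d=2 → hold, X_10=0

yes


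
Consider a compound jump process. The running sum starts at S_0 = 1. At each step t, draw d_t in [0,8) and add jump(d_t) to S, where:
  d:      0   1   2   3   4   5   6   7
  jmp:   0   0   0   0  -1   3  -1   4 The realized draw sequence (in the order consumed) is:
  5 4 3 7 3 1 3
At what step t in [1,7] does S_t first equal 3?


t=0: S=1, d=5, jump=3, S_1=4
t=1: S=4, d=4, jump=-1, S_2=3
t=2: S=3, d=3, jump=0, S_3=3
t=3: S=3, d=7, jump=4, S_4=7
t=4: S=7, d=3, jump=0, S_5=7
t=5: S=7, d=1, jump=0, S_6=7
t=6: S=7, d=3, jump=0, S_7=7

2


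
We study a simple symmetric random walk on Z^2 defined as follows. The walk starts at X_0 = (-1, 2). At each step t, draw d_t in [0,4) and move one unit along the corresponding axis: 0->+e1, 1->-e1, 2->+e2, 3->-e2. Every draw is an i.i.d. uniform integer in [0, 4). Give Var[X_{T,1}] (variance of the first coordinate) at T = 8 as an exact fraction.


Outcome values over d=0..3: [1, -1, 0, 0]
Σy = 0, Σy² = 2, M = 4
μ = 0/4 = 0,  σ² = 2/4 − (0)² = 1/2
Independent increments: Var[X_8] = 8·σ² = 8·(1/2) = 4

4


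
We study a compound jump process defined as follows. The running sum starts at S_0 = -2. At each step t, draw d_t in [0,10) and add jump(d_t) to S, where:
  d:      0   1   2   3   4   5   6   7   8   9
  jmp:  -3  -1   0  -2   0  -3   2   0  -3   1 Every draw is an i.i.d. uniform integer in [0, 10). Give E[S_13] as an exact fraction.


Outcome values over d=0..9: [-3, -1, 0, -2, 0, -3, 2, 0, -3, 1]
Σy = -9, Σy² = 37, M = 10
μ = -9/10 = -9/10,  σ² = 37/10 − (-9/10)² = 289/100
E[S_13] = -2 + 13·(-9/10) = -137/10

-137/10


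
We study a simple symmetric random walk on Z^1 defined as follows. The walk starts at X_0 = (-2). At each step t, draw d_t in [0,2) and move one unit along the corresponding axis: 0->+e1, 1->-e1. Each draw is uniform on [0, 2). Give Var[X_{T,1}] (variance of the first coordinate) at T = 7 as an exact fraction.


Outcome values over d=0..1: [1, -1]
Σy = 0, Σy² = 2, M = 2
μ = 0/2 = 0,  σ² = 2/2 − (0)² = 1
Independent increments: Var[X_7] = 7·σ² = 7·(1) = 7

7


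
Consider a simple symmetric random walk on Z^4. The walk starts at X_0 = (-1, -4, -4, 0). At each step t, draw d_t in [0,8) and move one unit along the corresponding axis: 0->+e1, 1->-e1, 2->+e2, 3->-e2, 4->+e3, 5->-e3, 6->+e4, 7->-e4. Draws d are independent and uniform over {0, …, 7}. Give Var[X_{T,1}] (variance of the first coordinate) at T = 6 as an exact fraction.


3/2

Outcome values over d=0..7: [1, -1, 0, 0, 0, 0, 0, 0]
Σy = 0, Σy² = 2, M = 8
μ = 0/8 = 0,  σ² = 2/8 − (0)² = 1/4
Independent increments: Var[X_6] = 6·σ² = 6·(1/4) = 3/2


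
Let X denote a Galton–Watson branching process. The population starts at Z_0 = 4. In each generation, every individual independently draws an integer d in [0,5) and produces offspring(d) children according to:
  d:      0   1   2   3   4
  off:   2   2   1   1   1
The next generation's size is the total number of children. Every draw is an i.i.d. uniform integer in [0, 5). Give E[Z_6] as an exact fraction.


Outcome values over d=0..4: [2, 2, 1, 1, 1]
Σy = 7, Σy² = 11, M = 5
μ = 7/5 = 7/5,  σ² = 11/5 − (7/5)² = 6/25
E[Z_0] = 4
E[Z_1] = 7/5·E[Z_0] = 28/5
E[Z_2] = 7/5·E[Z_1] = 196/25
E[Z_3] = 7/5·E[Z_2] = 1372/125
E[Z_4] = 7/5·E[Z_3] = 9604/625
E[Z_5] = 7/5·E[Z_4] = 67228/3125
E[Z_6] = 7/5·E[Z_5] = 470596/15625

470596/15625


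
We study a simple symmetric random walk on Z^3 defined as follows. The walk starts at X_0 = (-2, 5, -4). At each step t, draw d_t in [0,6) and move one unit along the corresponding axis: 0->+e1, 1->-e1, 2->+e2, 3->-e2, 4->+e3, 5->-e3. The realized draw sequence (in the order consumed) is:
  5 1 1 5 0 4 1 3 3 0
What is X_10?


(-3, 3, -5)

t=0: X=(-2, 5, -4), d=5 → -e3, X_1=(-2, 5, -5)
t=1: X=(-2, 5, -5), d=1 → -e1, X_2=(-3, 5, -5)
t=2: X=(-3, 5, -5), d=1 → -e1, X_3=(-4, 5, -5)
t=3: X=(-4, 5, -5), d=5 → -e3, X_4=(-4, 5, -6)
t=4: X=(-4, 5, -6), d=0 → +e1, X_5=(-3, 5, -6)
t=5: X=(-3, 5, -6), d=4 → +e3, X_6=(-3, 5, -5)
t=6: X=(-3, 5, -5), d=1 → -e1, X_7=(-4, 5, -5)
t=7: X=(-4, 5, -5), d=3 → -e2, X_8=(-4, 4, -5)
t=8: X=(-4, 4, -5), d=3 → -e2, X_9=(-4, 3, -5)
t=9: X=(-4, 3, -5), d=0 → +e1, X_10=(-3, 3, -5)


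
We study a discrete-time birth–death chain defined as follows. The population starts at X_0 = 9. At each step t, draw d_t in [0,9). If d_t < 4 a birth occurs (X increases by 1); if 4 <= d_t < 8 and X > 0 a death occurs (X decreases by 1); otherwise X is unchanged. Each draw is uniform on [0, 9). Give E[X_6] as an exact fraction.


9

X can drop by at most 1 per step and X_0 = 9 > T = 6, so X_t >= 9 − t >= 3 > 0 for every t <= 6: the floor at 0 (the 'and X > 0' condition) never binds. Hence X_6 = X_0 + Σ_{t<6} Y_t with i.i.d. increments Y_t = y(d_t) ∈ {+1, −1, 0}.
Outcome values over d=0..8: [1, 1, 1, 1, -1, -1, -1, -1, 0]
Σy = 0, Σy² = 8, M = 9
μ = 0/9 = 0,  σ² = 8/9 − (0)² = 8/9
E[X_6] = 9 + 6·(0) = 9


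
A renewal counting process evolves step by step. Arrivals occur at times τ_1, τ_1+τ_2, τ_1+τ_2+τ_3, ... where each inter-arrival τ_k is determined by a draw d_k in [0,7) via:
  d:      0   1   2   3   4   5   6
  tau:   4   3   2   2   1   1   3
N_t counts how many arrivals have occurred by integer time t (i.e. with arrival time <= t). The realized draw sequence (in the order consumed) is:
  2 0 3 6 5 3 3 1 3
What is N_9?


3

draw d_1=2: τ_1=2, arrival time A_1=2
draw d_2=0: τ_2=4, arrival time A_2=6
draw d_3=3: τ_3=2, arrival time A_3=8
draw d_4=6: τ_4=3, arrival time A_4=11
draw d_5=5: τ_5=1, arrival time A_5=12
draw d_6=3: τ_6=2, arrival time A_6=14
draw d_7=3: τ_7=2, arrival time A_7=16
draw d_8=1: τ_8=3, arrival time A_8=19
draw d_9=3: τ_9=2, arrival time A_9=21
N_t over t=0..9: 0:0 1:0 2:1 3:1 4:1 5:1 6:2 7:2 8:3 9:3


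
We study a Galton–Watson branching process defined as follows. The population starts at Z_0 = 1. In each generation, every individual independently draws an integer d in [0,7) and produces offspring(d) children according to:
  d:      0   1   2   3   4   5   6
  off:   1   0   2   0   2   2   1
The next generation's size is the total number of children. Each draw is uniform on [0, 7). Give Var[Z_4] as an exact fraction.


Outcome values over d=0..6: [1, 0, 2, 0, 2, 2, 1]
Σy = 8, Σy² = 14, M = 7
μ = 8/7 = 8/7,  σ² = 14/7 − (8/7)² = 34/49
V_0 = 0, E_0 = 1
V_1 = 34/49·E_0 + (8/7)²·V_0 = 34/49;  E_1 = 8/7
V_2 = 34/49·E_1 + (8/7)²·V_1 = 4080/2401;  E_2 = 64/49
V_3 = 34/49·E_2 + (8/7)²·V_2 = 367744/117649;  E_3 = 512/343
V_4 = 34/49·E_3 + (8/7)²·V_3 = 29506560/5764801;  E_4 = 4096/2401

29506560/5764801


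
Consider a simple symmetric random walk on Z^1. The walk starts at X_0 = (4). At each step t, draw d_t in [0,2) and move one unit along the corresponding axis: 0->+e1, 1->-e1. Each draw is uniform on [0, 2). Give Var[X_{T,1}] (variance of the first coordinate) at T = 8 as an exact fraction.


Outcome values over d=0..1: [1, -1]
Σy = 0, Σy² = 2, M = 2
μ = 0/2 = 0,  σ² = 2/2 − (0)² = 1
Independent increments: Var[X_8] = 8·σ² = 8·(1) = 8

8


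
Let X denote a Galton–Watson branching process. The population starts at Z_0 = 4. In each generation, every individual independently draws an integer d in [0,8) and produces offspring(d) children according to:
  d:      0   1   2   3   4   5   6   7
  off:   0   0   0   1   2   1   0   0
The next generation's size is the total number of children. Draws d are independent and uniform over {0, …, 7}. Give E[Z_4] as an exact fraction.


Outcome values over d=0..7: [0, 0, 0, 1, 2, 1, 0, 0]
Σy = 4, Σy² = 6, M = 8
μ = 4/8 = 1/2,  σ² = 6/8 − (1/2)² = 1/2
E[Z_0] = 4
E[Z_1] = 1/2·E[Z_0] = 2
E[Z_2] = 1/2·E[Z_1] = 1
E[Z_3] = 1/2·E[Z_2] = 1/2
E[Z_4] = 1/2·E[Z_3] = 1/4

1/4


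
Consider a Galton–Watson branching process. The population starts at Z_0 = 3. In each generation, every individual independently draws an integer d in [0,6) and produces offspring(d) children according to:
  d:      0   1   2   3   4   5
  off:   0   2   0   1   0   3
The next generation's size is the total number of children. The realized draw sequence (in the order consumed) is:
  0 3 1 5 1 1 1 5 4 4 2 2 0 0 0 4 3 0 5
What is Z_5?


3

gen 0: Z_0=3, draws=[0, 3, 1], offspring=[0, 1, 2], Z_1=3
gen 1: Z_1=3, draws=[5, 1, 1], offspring=[3, 2, 2], Z_2=7
gen 2: Z_2=7, draws=[1, 5, 4, 4, 2, 2, 0], offspring=[2, 3, 0, 0, 0, 0, 0], Z_3=5
gen 3: Z_3=5, draws=[0, 0, 4, 3, 0], offspring=[0, 0, 0, 1, 0], Z_4=1
gen 4: Z_4=1, draws=[5], offspring=[3], Z_5=3


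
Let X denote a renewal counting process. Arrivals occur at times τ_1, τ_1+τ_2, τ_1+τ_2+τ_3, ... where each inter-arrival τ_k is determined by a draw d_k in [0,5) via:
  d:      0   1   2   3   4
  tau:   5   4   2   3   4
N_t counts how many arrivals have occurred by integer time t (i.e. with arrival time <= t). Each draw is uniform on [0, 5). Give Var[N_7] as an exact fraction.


Inter-arrival values over d=0..4: [5, 4, 2, 3, 4]
Each d has probability 1/5, so the pmf of τ is: f(2) = 1/5, f(3) = 1/5, f(4) = 2/5, f(5) = 1/5
Let p_n(j) = P(N_n = j), with p_0 = [1]. Condition on τ_1: p_n(0) = P(τ > n), and for j >= 1, p_n(j) = Σ_{k<=n} f(k)·p_{n−k}(j−1)
p_1 = [1]  (j = 0)
p_2 = [4/5, 1/5]  (j = 0..1)
p_3 = [3/5, 2/5]  (j = 0..1)
p_4 = [1/5, 19/25, 1/25]  (j = 0..2)
p_5 = [0, 22/25, 3/25]  (j = 0..2)
p_6 = [0, 17/25, 39/125, 1/125]  (j = 0..3)
p_7 = [0, 11/25, 66/125, 4/125]  (j = 0..3)
E[N_7] = Σ j·p_7(j) = 199/125;  E[N_7²] = Σ j²·p_7(j) = 71/25
Var[N_7] = 71/25 − (199/125)² = 4774/15625

4774/15625


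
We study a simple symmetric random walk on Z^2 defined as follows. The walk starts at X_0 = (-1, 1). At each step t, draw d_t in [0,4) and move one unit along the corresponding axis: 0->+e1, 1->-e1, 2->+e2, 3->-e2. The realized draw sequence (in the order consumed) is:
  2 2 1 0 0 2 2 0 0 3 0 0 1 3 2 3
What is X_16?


t=0: X=(-1, 1), d=2 → +e2, X_1=(-1, 2)
t=1: X=(-1, 2), d=2 → +e2, X_2=(-1, 3)
t=2: X=(-1, 3), d=1 → -e1, X_3=(-2, 3)
t=3: X=(-2, 3), d=0 → +e1, X_4=(-1, 3)
t=4: X=(-1, 3), d=0 → +e1, X_5=(0, 3)
t=5: X=(0, 3), d=2 → +e2, X_6=(0, 4)
t=6: X=(0, 4), d=2 → +e2, X_7=(0, 5)
t=7: X=(0, 5), d=0 → +e1, X_8=(1, 5)
t=8: X=(1, 5), d=0 → +e1, X_9=(2, 5)
t=9: X=(2, 5), d=3 → -e2, X_10=(2, 4)
t=10: X=(2, 4), d=0 → +e1, X_11=(3, 4)
t=11: X=(3, 4), d=0 → +e1, X_12=(4, 4)
t=12: X=(4, 4), d=1 → -e1, X_13=(3, 4)
t=13: X=(3, 4), d=3 → -e2, X_14=(3, 3)
t=14: X=(3, 3), d=2 → +e2, X_15=(3, 4)
t=15: X=(3, 4), d=3 → -e2, X_16=(3, 3)

(3, 3)


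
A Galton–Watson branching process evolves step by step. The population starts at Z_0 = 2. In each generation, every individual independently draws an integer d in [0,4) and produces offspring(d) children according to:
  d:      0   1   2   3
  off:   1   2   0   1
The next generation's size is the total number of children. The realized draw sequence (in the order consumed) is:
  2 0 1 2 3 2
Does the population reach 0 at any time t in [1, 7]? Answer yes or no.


gen 0: Z_0=2, draws=[2, 0], offspring=[0, 1], Z_1=1
gen 1: Z_1=1, draws=[1], offspring=[2], Z_2=2
gen 2: Z_2=2, draws=[2, 3], offspring=[0, 1], Z_3=1
gen 3: Z_3=1, draws=[2], offspring=[0], Z_4=0
gen 4: Z_4=0, draws=[], offspring=[], Z_5=0
gen 5: Z_5=0, draws=[], offspring=[], Z_6=0
gen 6: Z_6=0, draws=[], offspring=[], Z_7=0

yes


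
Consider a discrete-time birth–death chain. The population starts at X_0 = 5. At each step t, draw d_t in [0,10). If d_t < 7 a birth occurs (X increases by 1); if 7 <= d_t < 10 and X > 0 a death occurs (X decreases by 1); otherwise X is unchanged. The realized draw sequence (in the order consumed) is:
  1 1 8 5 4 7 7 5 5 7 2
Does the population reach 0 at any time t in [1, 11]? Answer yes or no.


t=0: X=5, d=1 → birth, X_1=6
t=1: X=6, d=1 → birth, X_2=7
t=2: X=7, d=8 → death, X_3=6
t=3: X=6, d=5 → birth, X_4=7
t=4: X=7, d=4 → birth, X_5=8
t=5: X=8, d=7 → death, X_6=7
t=6: X=7, d=7 → death, X_7=6
t=7: X=6, d=5 → birth, X_8=7
t=8: X=7, d=5 → birth, X_9=8
t=9: X=8, d=7 → death, X_10=7
t=10: X=7, d=2 → birth, X_11=8

no


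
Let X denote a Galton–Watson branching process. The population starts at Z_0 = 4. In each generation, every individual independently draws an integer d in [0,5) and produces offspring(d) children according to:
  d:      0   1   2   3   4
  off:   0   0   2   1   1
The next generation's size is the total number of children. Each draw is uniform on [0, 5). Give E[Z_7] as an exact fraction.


65536/78125

Outcome values over d=0..4: [0, 0, 2, 1, 1]
Σy = 4, Σy² = 6, M = 5
μ = 4/5 = 4/5,  σ² = 6/5 − (4/5)² = 14/25
E[Z_0] = 4
E[Z_1] = 4/5·E[Z_0] = 16/5
E[Z_2] = 4/5·E[Z_1] = 64/25
E[Z_3] = 4/5·E[Z_2] = 256/125
E[Z_4] = 4/5·E[Z_3] = 1024/625
E[Z_5] = 4/5·E[Z_4] = 4096/3125
E[Z_6] = 4/5·E[Z_5] = 16384/15625
E[Z_7] = 4/5·E[Z_6] = 65536/78125


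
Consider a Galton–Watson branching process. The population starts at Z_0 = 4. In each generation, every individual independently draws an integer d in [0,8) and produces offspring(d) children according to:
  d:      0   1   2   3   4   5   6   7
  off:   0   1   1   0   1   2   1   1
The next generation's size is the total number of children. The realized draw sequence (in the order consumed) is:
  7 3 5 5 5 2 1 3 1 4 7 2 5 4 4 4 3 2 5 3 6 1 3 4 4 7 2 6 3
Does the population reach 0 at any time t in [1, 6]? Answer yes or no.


no

gen 0: Z_0=4, draws=[7, 3, 5, 5], offspring=[1, 0, 2, 2], Z_1=5
gen 1: Z_1=5, draws=[5, 2, 1, 3, 1], offspring=[2, 1, 1, 0, 1], Z_2=5
gen 2: Z_2=5, draws=[4, 7, 2, 5, 4], offspring=[1, 1, 1, 2, 1], Z_3=6
gen 3: Z_3=6, draws=[4, 4, 3, 2, 5, 3], offspring=[1, 1, 0, 1, 2, 0], Z_4=5
gen 4: Z_4=5, draws=[6, 1, 3, 4, 4], offspring=[1, 1, 0, 1, 1], Z_5=4
gen 5: Z_5=4, draws=[7, 2, 6, 3], offspring=[1, 1, 1, 0], Z_6=3


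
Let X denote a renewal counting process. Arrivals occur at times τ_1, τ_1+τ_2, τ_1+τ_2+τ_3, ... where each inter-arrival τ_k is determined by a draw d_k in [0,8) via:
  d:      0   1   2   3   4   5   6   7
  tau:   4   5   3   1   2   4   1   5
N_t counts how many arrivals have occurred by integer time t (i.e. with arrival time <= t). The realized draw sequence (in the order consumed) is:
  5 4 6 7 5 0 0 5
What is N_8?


draw d_1=5: τ_1=4, arrival time A_1=4
draw d_2=4: τ_2=2, arrival time A_2=6
draw d_3=6: τ_3=1, arrival time A_3=7
draw d_4=7: τ_4=5, arrival time A_4=12
draw d_5=5: τ_5=4, arrival time A_5=16
draw d_6=0: τ_6=4, arrival time A_6=20
draw d_7=0: τ_7=4, arrival time A_7=24
draw d_8=5: τ_8=4, arrival time A_8=28
N_t over t=0..8: 0:0 1:0 2:0 3:0 4:1 5:1 6:2 7:3 8:3

3


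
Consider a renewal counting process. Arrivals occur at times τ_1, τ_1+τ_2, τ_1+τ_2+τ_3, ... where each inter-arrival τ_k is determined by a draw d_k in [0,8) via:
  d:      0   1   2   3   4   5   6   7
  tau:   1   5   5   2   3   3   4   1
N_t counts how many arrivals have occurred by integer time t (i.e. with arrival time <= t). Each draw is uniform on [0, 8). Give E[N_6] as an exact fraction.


Inter-arrival values over d=0..7: [1, 5, 5, 2, 3, 3, 4, 1]
Each d has probability 1/8, so the pmf of τ is: f(1) = 1/4, f(2) = 1/8, f(3) = 1/4, f(4) = 1/8, f(5) = 1/4
Renewal equation for m(n) = E[N_n]: condition on τ_1 = k (if k <= n, one arrival plus a fresh copy on the remaining n−k steps): m(n) = F(n) + Σ_{k<=n} f(k)·m(n−k), where F(n) = P(τ <= n) and m(0) = 0
m(1) = F(1) = 1/4
m(2) = F(2) + f(1)·m(1) = 3/8 + 1/4·1/4 = 7/16
m(3) = F(3) + f(1)·m(2) + f(2)·m(1) = 5/8 + 1/4·7/16 + 1/8·1/4 = 49/64
m(4) = F(4) + f(1)·m(3) + f(2)·m(2) + f(3)·m(1) = 3/4 + 1/4·49/64 + 1/8·7/16 + 1/4·1/4 = 271/256
m(5) = F(5) + f(1)·m(4) + f(2)·m(3) + f(3)·m(2) + f(4)·m(1) = 1 + 1/4·271/256 + 1/8·49/64 + 1/4·7/16 + 1/8·1/4 = 1537/1024
m(6) = F(6) + f(1)·m(5) + f(2)·m(4) + f(3)·m(3) + f(4)·m(2) + f(5)·m(1) = 1 + 1/4·1537/1024 + 1/8·271/256 + 1/4·49/64 + 1/8·7/16 + 1/4·1/4 = 7439/4096
E[N_6] = m(6) = 7439/4096

7439/4096


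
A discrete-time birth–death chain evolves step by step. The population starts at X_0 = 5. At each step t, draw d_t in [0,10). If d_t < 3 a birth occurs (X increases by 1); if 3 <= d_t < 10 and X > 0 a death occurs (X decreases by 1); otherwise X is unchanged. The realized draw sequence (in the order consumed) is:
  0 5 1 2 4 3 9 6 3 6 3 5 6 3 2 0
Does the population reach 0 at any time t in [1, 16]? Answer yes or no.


yes

t=0: X=5, d=0 → birth, X_1=6
t=1: X=6, d=5 → death, X_2=5
t=2: X=5, d=1 → birth, X_3=6
t=3: X=6, d=2 → birth, X_4=7
t=4: X=7, d=4 → death, X_5=6
t=5: X=6, d=3 → death, X_6=5
t=6: X=5, d=9 → death, X_7=4
t=7: X=4, d=6 → death, X_8=3
t=8: X=3, d=3 → death, X_9=2
t=9: X=2, d=6 → death, X_10=1
t=10: X=1, d=3 → death, X_11=0
t=11: X=0, d=5 → hold, X_12=0
t=12: X=0, d=6 → hold, X_13=0
t=13: X=0, d=3 → hold, X_14=0
t=14: X=0, d=2 → birth, X_15=1
t=15: X=1, d=0 → birth, X_16=2


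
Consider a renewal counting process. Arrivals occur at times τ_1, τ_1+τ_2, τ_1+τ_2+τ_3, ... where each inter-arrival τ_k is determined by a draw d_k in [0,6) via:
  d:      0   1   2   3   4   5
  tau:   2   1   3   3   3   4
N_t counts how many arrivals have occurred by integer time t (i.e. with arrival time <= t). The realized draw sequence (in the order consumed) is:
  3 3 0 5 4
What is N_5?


draw d_1=3: τ_1=3, arrival time A_1=3
draw d_2=3: τ_2=3, arrival time A_2=6
draw d_3=0: τ_3=2, arrival time A_3=8
draw d_4=5: τ_4=4, arrival time A_4=12
draw d_5=4: τ_5=3, arrival time A_5=15
N_t over t=0..5: 0:0 1:0 2:0 3:1 4:1 5:1

1


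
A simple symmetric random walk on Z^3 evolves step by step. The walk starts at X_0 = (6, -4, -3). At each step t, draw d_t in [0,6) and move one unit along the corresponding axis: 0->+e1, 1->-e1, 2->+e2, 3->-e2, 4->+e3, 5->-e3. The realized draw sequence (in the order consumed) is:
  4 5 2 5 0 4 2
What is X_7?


(7, -2, -3)

t=0: X=(6, -4, -3), d=4 → +e3, X_1=(6, -4, -2)
t=1: X=(6, -4, -2), d=5 → -e3, X_2=(6, -4, -3)
t=2: X=(6, -4, -3), d=2 → +e2, X_3=(6, -3, -3)
t=3: X=(6, -3, -3), d=5 → -e3, X_4=(6, -3, -4)
t=4: X=(6, -3, -4), d=0 → +e1, X_5=(7, -3, -4)
t=5: X=(7, -3, -4), d=4 → +e3, X_6=(7, -3, -3)
t=6: X=(7, -3, -3), d=2 → +e2, X_7=(7, -2, -3)


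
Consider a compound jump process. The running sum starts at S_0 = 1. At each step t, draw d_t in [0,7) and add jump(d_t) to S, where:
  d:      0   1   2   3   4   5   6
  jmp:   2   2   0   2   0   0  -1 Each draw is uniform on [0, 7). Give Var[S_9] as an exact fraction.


594/49

Outcome values over d=0..6: [2, 2, 0, 2, 0, 0, -1]
Σy = 5, Σy² = 13, M = 7
μ = 5/7 = 5/7,  σ² = 13/7 − (5/7)² = 66/49
Independent increments: Var[S_9] = 9·σ² = 9·(66/49) = 594/49


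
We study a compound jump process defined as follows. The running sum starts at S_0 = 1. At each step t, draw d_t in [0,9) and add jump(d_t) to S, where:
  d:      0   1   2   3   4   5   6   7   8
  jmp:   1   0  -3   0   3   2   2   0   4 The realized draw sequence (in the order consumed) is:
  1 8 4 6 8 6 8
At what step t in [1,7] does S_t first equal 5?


t=0: S=1, d=1, jump=0, S_1=1
t=1: S=1, d=8, jump=4, S_2=5
t=2: S=5, d=4, jump=3, S_3=8
t=3: S=8, d=6, jump=2, S_4=10
t=4: S=10, d=8, jump=4, S_5=14
t=5: S=14, d=6, jump=2, S_6=16
t=6: S=16, d=8, jump=4, S_7=20

2


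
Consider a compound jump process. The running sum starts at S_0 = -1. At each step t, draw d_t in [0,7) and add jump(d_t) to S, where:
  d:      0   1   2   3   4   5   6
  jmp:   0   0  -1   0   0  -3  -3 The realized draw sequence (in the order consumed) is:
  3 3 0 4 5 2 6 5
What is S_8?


-11

t=0: S=-1, d=3, jump=0, S_1=-1
t=1: S=-1, d=3, jump=0, S_2=-1
t=2: S=-1, d=0, jump=0, S_3=-1
t=3: S=-1, d=4, jump=0, S_4=-1
t=4: S=-1, d=5, jump=-3, S_5=-4
t=5: S=-4, d=2, jump=-1, S_6=-5
t=6: S=-5, d=6, jump=-3, S_7=-8
t=7: S=-8, d=5, jump=-3, S_8=-11


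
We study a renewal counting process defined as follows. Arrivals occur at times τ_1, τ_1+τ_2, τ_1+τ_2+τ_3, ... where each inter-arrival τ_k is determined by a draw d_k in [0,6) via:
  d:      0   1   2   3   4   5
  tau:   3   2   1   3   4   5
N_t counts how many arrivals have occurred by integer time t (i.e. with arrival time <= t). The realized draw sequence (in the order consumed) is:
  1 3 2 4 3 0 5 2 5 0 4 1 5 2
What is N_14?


5

draw d_1=1: τ_1=2, arrival time A_1=2
draw d_2=3: τ_2=3, arrival time A_2=5
draw d_3=2: τ_3=1, arrival time A_3=6
draw d_4=4: τ_4=4, arrival time A_4=10
draw d_5=3: τ_5=3, arrival time A_5=13
draw d_6=0: τ_6=3, arrival time A_6=16
draw d_7=5: τ_7=5, arrival time A_7=21
draw d_8=2: τ_8=1, arrival time A_8=22
draw d_9=5: τ_9=5, arrival time A_9=27
draw d_10=0: τ_10=3, arrival time A_10=30
draw d_11=4: τ_11=4, arrival time A_11=34
draw d_12=1: τ_12=2, arrival time A_12=36
draw d_13=5: τ_13=5, arrival time A_13=41
draw d_14=2: τ_14=1, arrival time A_14=42
N_t over t=0..14: 0:0 1:0 2:1 3:1 4:1 5:2 6:3 7:3 8:3 9:3 10:4 11:4 12:4 13:5 14:5


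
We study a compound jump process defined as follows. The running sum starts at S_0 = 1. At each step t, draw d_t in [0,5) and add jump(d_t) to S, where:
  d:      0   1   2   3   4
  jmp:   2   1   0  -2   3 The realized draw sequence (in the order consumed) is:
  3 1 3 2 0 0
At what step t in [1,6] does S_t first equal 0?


2

t=0: S=1, d=3, jump=-2, S_1=-1
t=1: S=-1, d=1, jump=1, S_2=0
t=2: S=0, d=3, jump=-2, S_3=-2
t=3: S=-2, d=2, jump=0, S_4=-2
t=4: S=-2, d=0, jump=2, S_5=0
t=5: S=0, d=0, jump=2, S_6=2


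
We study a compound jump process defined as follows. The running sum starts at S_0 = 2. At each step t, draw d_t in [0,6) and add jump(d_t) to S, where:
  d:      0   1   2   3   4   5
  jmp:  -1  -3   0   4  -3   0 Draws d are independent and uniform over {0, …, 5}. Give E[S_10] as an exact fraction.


-3

Outcome values over d=0..5: [-1, -3, 0, 4, -3, 0]
Σy = -3, Σy² = 35, M = 6
μ = -3/6 = -1/2,  σ² = 35/6 − (-1/2)² = 67/12
E[S_10] = 2 + 10·(-1/2) = -3


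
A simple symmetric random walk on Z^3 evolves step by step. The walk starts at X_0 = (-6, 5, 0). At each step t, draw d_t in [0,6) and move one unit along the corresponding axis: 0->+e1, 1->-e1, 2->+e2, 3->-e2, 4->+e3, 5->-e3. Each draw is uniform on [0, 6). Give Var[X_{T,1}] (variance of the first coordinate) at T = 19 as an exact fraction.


19/3

Outcome values over d=0..5: [1, -1, 0, 0, 0, 0]
Σy = 0, Σy² = 2, M = 6
μ = 0/6 = 0,  σ² = 2/6 − (0)² = 1/3
Independent increments: Var[X_19] = 19·σ² = 19·(1/3) = 19/3


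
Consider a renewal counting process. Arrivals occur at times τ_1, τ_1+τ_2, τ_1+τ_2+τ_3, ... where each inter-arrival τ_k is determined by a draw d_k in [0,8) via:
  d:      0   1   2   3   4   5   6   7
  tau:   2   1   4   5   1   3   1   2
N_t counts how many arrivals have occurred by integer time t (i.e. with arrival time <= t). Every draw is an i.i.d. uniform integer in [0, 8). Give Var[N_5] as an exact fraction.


961245799/1073741824

Inter-arrival values over d=0..7: [2, 1, 4, 5, 1, 3, 1, 2]
Each d has probability 1/8, so the pmf of τ is: f(1) = 3/8, f(2) = 1/4, f(3) = 1/8, f(4) = 1/8, f(5) = 1/8
Let p_n(j) = P(N_n = j), with p_0 = [1]. Condition on τ_1: p_n(0) = P(τ > n), and for j >= 1, p_n(j) = Σ_{k<=n} f(k)·p_{n−k}(j−1)
p_1 = [5/8, 3/8]  (j = 0..1)
p_2 = [3/8, 31/64, 9/64]  (j = 0..2)
p_3 = [1/4, 27/64, 141/512, 27/512]  (j = 0..3)
p_4 = [1/8, 25/64, 167/512, 567/4096, 81/4096]  (j = 0..4)
p_5 = [0, 23/64, 23/64, 855/4096, 2133/32768, 243/32768]  (j = 0..5)
E[N_5] = Σ j·p_5(j) = 65595/32768;  E[N_5²] = Σ j²·p_5(j) = 160643/32768
Var[N_5] = 160643/32768 − (65595/32768)² = 961245799/1073741824
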